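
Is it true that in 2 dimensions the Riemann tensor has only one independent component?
The number of independent components is n^2(n^2-1)/12 = 4·3/12 = 1 for n = 2 (e.g. R_{1212}).
Yes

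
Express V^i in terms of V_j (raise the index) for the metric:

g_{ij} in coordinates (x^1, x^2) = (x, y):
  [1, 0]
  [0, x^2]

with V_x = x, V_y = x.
Inverse metric (diagonal): g^{xx} = 1, g^{yy} = 1/x^2
V^i = g^{ij} V_j:
V^x = (1)(x) + (0)(x) = x
V^y = (0)(x) + (1/x^2)(x) = 1/x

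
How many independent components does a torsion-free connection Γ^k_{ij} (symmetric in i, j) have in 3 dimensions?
Γ^k_{ij} has n choices for the upper index and n(n+1)/2 independent symmetric lower index pairs.
Total = 3 × 3×4/2 = 3 × 6 = 18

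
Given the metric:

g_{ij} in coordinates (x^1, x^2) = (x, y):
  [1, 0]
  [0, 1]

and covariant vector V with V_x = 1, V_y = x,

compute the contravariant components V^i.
Inverse metric (diagonal): g^{xx} = 1, g^{yy} = 1
V^i = g^{ij} V_j:
V^x = (1)(1) + (0)(x) = 1
V^y = (0)(1) + (1)(x) = x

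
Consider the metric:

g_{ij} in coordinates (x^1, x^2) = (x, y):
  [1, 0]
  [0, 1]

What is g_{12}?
With x^1 = x, x^2 = y, g_{12} = g_{xy} is the row-1, column-2 entry of the matrix.
g_{12} = 0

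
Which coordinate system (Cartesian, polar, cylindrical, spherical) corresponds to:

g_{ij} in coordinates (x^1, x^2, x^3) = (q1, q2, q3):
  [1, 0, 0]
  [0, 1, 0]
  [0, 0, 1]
All components are constant and the metric is the identity, i.e. orthonormal rectilinear coordinates.
Cartesian (3D) coordinates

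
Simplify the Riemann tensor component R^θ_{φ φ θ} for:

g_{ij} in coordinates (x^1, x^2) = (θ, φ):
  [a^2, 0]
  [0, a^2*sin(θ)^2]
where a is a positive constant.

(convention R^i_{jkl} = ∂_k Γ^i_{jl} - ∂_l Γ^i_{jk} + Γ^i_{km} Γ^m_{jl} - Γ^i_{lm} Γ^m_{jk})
Non-zero Christoffel symbols (Γ^k_{ij} = Γ^k_{ji}):
Γ^θ_{φ φ} = -sin(2*θ)/2
Γ^φ_{θ φ} = 1/tan(θ)
R^θ_{φ φ θ} = ∂_φ Γ^θ_{φ θ} - ∂_θ Γ^θ_{φ φ} + Γ^θ_{φ m} Γ^m_{φ θ} - Γ^θ_{θ m} Γ^m_{φ φ}
  = (0) - (-cos(2*θ)) + (-cos(θ)^2) - (0) = -sin(θ)^2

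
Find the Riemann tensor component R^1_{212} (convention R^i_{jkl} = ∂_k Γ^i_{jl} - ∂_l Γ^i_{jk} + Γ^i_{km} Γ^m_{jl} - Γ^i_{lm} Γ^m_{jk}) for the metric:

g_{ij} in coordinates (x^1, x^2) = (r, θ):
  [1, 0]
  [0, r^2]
Non-zero Christoffel symbols (Γ^k_{ij} = Γ^k_{ji}):
Γ^r_{θ θ} = -r
Γ^θ_{r θ} = 1/r
R^r_{θ r θ} = ∂_r Γ^r_{θ θ} - ∂_θ Γ^r_{θ r} + Γ^r_{r m} Γ^m_{θ θ} - Γ^r_{θ m} Γ^m_{θ r}
  = (-1) - (0) + (0) - (-1) = 0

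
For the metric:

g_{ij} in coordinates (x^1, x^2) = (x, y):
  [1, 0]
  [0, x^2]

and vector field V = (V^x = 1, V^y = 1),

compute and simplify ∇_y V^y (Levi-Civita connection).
Non-zero Christoffel symbols:
Γ^x_{y y} = -x
Γ^y_{x y} = 1/x
∇_y V^y = ∂_y V^y + Γ^y_{y j} V^j
  = (0) + (1/x)(1) + (0)(1)
  = 1/x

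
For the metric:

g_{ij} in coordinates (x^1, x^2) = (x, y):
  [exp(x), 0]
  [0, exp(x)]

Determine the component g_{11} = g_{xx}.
With x^1 = x, x^2 = y, g_{11} = g_{xx} is the row-1, column-1 entry of the matrix.
g_{11} = exp(x)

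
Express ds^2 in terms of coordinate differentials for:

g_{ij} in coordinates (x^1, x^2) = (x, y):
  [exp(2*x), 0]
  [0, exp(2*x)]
ds^2 = g_{ij} dx^i dx^j; only the non-zero components contribute.
ds^2 = exp(2*x) dx^2 + exp(2*x) dy^2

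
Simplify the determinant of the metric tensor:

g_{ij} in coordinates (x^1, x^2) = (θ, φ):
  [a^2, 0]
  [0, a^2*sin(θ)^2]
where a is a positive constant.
For a 2×2 metric: det(g) = g_{11}·g_{22} - g_{12}·g_{21}
= (a^2)·(a^2*sin(θ)^2) - (0)·(0)
= a^4*sin(θ)^2 - 0
det(g) = a^4*sin(θ)^2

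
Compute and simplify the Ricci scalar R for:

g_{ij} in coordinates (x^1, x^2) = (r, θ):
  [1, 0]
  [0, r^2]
Non-zero Christoffel symbols (Γ^k_{ij} = Γ^k_{ji}):
Γ^r_{θ θ} = -r
Γ^θ_{r θ} = 1/r
Ricci tensor (R_{ij} = R^k_{ikj}): R_{rr} = 0, R_{rθ} = 0, R_{θθ} = 0
Inverse metric: g^{rr} = 1, g^{θθ} = 1/r^2
R = g^{ij} R_{ij} = (1)(0) + (1/r^2)(0) = 0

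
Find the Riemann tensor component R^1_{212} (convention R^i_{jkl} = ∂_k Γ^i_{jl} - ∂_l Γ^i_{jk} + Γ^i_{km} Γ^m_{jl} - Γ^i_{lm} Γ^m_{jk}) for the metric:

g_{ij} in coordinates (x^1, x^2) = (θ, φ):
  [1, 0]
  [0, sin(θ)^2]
Non-zero Christoffel symbols (Γ^k_{ij} = Γ^k_{ji}):
Γ^θ_{φ φ} = -sin(2*θ)/2
Γ^φ_{θ φ} = 1/tan(θ)
R^θ_{φ θ φ} = ∂_θ Γ^θ_{φ φ} - ∂_φ Γ^θ_{φ θ} + Γ^θ_{θ m} Γ^m_{φ φ} - Γ^θ_{φ m} Γ^m_{φ θ}
  = (-cos(2*θ)) - (0) + (0) - (-cos(θ)^2) = sin(θ)^2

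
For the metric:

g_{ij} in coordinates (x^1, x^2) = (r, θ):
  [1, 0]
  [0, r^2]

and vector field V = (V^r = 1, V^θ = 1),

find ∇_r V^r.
Non-zero Christoffel symbols:
Γ^r_{θ θ} = -r
Γ^θ_{r θ} = 1/r
∇_r V^r = ∂_r V^r + Γ^r_{r j} V^j
  = (0) + (0)(1) + (0)(1)
  = 0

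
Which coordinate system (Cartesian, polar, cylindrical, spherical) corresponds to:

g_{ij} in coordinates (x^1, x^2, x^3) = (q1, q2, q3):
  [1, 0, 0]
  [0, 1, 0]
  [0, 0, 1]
All components are constant and the metric is the identity, i.e. orthonormal rectilinear coordinates.
Cartesian (3D) coordinates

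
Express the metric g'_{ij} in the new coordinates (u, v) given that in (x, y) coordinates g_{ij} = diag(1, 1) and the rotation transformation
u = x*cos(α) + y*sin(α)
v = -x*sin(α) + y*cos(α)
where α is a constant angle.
Invert the transformation: x = u*cos(α) - v*sin(α), y = u*sin(α) + v*cos(α)
g'_{ij} = (∂x^k/∂x'^i)(∂x^l/∂x'^j) g_{kl}; with g_{kl} = δ_{kl} this is Σ_k (∂x^k/∂x'^i)(∂x^k/∂x'^j).
Jacobian: ∂x/∂u = cos(α), ∂x/∂v = -sin(α), ∂y/∂u = sin(α), ∂y/∂v = cos(α)
g'_{uu} = (cos(α))(cos(α)) + (sin(α))(sin(α)) = 1
g'_{uv} = (cos(α))(-sin(α)) + (sin(α))(cos(α)) = 0
g'_{vv} = (-sin(α))(-sin(α)) + (cos(α))(cos(α)) = 1
g'_{ij} = diag(1, 1)
The Euclidean metric is invariant under rotations.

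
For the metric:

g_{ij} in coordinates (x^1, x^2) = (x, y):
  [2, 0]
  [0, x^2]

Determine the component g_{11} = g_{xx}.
With x^1 = x, x^2 = y, g_{11} = g_{xx} is the row-1, column-1 entry of the matrix.
g_{11} = 2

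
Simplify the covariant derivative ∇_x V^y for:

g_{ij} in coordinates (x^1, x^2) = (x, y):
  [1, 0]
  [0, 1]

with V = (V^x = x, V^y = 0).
All Christoffel symbols are zero.
∇_x V^y = ∂_x V^y + Γ^y_{x j} V^j
  = (0) + (0)(x) + (0)(0)
  = 0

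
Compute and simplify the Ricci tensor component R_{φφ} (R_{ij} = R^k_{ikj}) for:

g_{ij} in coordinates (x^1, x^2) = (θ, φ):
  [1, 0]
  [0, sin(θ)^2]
Non-zero Christoffel symbols (Γ^k_{ij} = Γ^k_{ji}):
Γ^θ_{φ φ} = -sin(2*θ)/2
Γ^φ_{θ φ} = 1/tan(θ)
R^θ_{φ θ φ} = ∂_θ Γ^θ_{φ φ} - ∂_φ Γ^θ_{φ θ} + Γ^θ_{θ m} Γ^m_{φ φ} - Γ^θ_{φ m} Γ^m_{φ θ}
  = (-cos(2*θ)) - (0) + (0) - (-cos(θ)^2) = sin(θ)^2
R^φ_{φ φ φ} = 0 (a repeated index in an antisymmetric pair)
R_{φφ} = R^θ_{φ θ φ} + R^φ_{φ φ φ} = (sin(θ)^2) + (0) = sin(θ)^2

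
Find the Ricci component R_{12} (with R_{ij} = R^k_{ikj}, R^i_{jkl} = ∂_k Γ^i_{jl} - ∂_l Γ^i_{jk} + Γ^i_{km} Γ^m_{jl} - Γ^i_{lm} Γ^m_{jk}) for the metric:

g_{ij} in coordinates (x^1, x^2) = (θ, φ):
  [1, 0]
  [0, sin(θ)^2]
Non-zero Christoffel symbols (Γ^k_{ij} = Γ^k_{ji}):
Γ^θ_{φ φ} = -sin(2*θ)/2
Γ^φ_{θ φ} = 1/tan(θ)
R^θ_{θ θ φ} = 0 (a repeated index in an antisymmetric pair)
R^φ_{θ φ φ} = 0 (a repeated index in an antisymmetric pair)
R_{θφ} = R^θ_{θ θ φ} + R^φ_{θ φ φ} = (0) + (0) = 0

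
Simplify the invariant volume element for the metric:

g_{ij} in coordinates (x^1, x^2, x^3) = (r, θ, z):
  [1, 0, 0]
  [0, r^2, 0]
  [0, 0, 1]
det(g) = r^2
√|det(g)| = r
Volume element: dV = r dr dθ dz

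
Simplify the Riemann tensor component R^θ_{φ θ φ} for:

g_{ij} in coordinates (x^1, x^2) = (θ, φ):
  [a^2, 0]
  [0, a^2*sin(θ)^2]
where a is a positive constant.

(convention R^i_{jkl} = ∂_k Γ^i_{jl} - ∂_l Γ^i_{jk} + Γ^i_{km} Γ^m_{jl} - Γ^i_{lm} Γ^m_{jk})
Non-zero Christoffel symbols (Γ^k_{ij} = Γ^k_{ji}):
Γ^θ_{φ φ} = -sin(2*θ)/2
Γ^φ_{θ φ} = 1/tan(θ)
R^θ_{φ θ φ} = ∂_θ Γ^θ_{φ φ} - ∂_φ Γ^θ_{φ θ} + Γ^θ_{θ m} Γ^m_{φ φ} - Γ^θ_{φ m} Γ^m_{φ θ}
  = (-cos(2*θ)) - (0) + (0) - (-cos(θ)^2) = sin(θ)^2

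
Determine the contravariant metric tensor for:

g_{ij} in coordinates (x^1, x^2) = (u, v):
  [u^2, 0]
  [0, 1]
The metric is diagonal, so g^{ij} is diagonal with entries 1/g_{ii}: diag(1/(u^2), 1).
g^{ij}:
  [1/u^2, 0]
  [0, 1]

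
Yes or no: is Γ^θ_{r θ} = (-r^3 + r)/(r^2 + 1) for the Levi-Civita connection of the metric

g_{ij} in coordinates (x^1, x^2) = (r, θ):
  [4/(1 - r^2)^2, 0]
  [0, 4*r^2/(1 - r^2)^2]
Γ^θ_{r θ} = (1/2) g^{θθ} (∂_r g_{θθ} + ∂_θ g_{θr} - ∂_θ g_{rθ}) = (1/2)((1 - r^2)^2/(4*r^2))((-8*(r^3 + r)/(r^2 - 1)^3) + (0) - (0)) = (-r^2 - 1)/(r^3 - r)
This differs from the proposed value (-r^3 + r)/(r^2 + 1).
No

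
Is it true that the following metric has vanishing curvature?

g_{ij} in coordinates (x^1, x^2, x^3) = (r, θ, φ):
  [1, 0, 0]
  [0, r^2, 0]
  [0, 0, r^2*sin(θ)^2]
Non-zero Christoffel symbols:
Γ^r_{θ θ} = -r
Γ^r_{φ φ} = -r*sin(θ)^2
Γ^θ_{r θ} = 1/r
Γ^θ_{φ φ} = -sin(2*θ)/2
Γ^φ_{r φ} = 1/r
Γ^φ_{θ φ} = 1/tan(θ)
Ricci tensor: R_{rr} = 0, R_{rθ} = 0, R_{rφ} = 0, R_{θθ} = 0, R_{θφ} = 0, R_{φφ} = 0
All R_{ij} vanish; in 3 dimensions the Riemann tensor is fully determined by the Ricci tensor, so R^i_{jkl} = 0: the metric is flat (curvilinear coordinates on flat space).
Yes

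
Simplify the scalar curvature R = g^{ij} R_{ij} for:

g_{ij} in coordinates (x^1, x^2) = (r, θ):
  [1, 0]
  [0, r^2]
Non-zero Christoffel symbols (Γ^k_{ij} = Γ^k_{ji}):
Γ^r_{θ θ} = -r
Γ^θ_{r θ} = 1/r
Ricci tensor (R_{ij} = R^k_{ikj}): R_{rr} = 0, R_{rθ} = 0, R_{θθ} = 0
Inverse metric: g^{rr} = 1, g^{θθ} = 1/r^2
R = g^{ij} R_{ij} = (1)(0) + (1/r^2)(0) = 0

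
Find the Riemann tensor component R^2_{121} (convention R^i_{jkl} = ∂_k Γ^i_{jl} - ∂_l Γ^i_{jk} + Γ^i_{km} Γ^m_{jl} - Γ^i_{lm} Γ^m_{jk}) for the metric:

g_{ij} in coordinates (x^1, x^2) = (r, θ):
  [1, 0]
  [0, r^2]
Non-zero Christoffel symbols (Γ^k_{ij} = Γ^k_{ji}):
Γ^r_{θ θ} = -r
Γ^θ_{r θ} = 1/r
R^θ_{r θ r} = ∂_θ Γ^θ_{r r} - ∂_r Γ^θ_{r θ} + Γ^θ_{θ m} Γ^m_{r r} - Γ^θ_{r m} Γ^m_{r θ}
  = (0) - (-1/r^2) + (0) - (1/r^2) = 0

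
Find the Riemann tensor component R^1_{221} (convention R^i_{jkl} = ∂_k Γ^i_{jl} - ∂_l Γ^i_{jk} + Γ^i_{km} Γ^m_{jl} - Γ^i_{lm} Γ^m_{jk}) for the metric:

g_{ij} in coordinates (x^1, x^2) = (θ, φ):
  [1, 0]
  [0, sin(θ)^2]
Non-zero Christoffel symbols (Γ^k_{ij} = Γ^k_{ji}):
Γ^θ_{φ φ} = -sin(2*θ)/2
Γ^φ_{θ φ} = 1/tan(θ)
R^θ_{φ φ θ} = ∂_φ Γ^θ_{φ θ} - ∂_θ Γ^θ_{φ φ} + Γ^θ_{φ m} Γ^m_{φ θ} - Γ^θ_{θ m} Γ^m_{φ φ}
  = (0) - (-cos(2*θ)) + (-cos(θ)^2) - (0) = -sin(θ)^2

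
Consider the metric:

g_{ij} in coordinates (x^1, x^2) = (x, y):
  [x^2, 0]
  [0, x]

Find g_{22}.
With x^1 = x, x^2 = y, g_{22} = g_{yy} is the row-2, column-2 entry of the matrix.
g_{22} = x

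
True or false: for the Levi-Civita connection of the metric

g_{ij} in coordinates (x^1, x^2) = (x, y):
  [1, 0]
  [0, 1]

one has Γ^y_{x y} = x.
Γ^y_{x y} = (1/2) g^{yy} (∂_x g_{yy} + ∂_y g_{yx} - ∂_y g_{xy}) = (1/2)(1)((0) + (0) - (0)) = 0
This differs from the proposed value x.
False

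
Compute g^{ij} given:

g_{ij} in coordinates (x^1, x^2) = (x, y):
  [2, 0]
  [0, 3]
The metric is diagonal, so g^{ij} is diagonal with entries 1/g_{ii}: diag(1/2, 1/3).
g^{ij}:
  [1/2, 0]
  [0, 1/3]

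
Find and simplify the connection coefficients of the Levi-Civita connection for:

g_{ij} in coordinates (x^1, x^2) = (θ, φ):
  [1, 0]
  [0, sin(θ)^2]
Using Γ^k_{ij} = (1/2) g^{km} (∂_i g_{mj} + ∂_j g_{mi} - ∂_m g_{ij}); the metric is diagonal, so only the m = k term contributes.
Non-zero symbols (using the symmetry Γ^k_{ij} = Γ^k_{ji}):
Γ^θ_{φ φ} = (1/2) g^{θθ} (∂_φ g_{θφ} + ∂_φ g_{θφ} - ∂_θ g_{φφ}) = (1/2)(1)((0) + (0) - (sin(2*θ))) = -sin(2*θ)/2
Γ^φ_{θ φ} = (1/2) g^{φφ} (∂_θ g_{φφ} + ∂_φ g_{φθ} - ∂_φ g_{θφ}) = (1/2)(1/sin(θ)^2)((sin(2*θ)) + (0) - (0)) = 1/tan(θ)
All other Christoffel symbols are zero.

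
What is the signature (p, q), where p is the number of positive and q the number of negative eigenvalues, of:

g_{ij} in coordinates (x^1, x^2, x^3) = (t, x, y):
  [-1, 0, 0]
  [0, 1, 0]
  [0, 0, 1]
The metric is diagonal, so its eigenvalues are the diagonal entries: -1, 1, 1 (at a generic point, where coordinate-dependent entries are positive).
2 positive, 1 negative.
(2, 1) - Lorentzian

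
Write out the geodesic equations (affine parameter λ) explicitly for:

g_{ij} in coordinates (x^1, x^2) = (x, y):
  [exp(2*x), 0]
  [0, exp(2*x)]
Geodesic equation: d^2x^k/dλ^2 + Γ^k_{ij} (dx^i/dλ)(dx^j/dλ) = 0.
Non-zero Christoffel symbols:
Γ^x_{x x} = 1
Γ^x_{y y} = -1
Γ^y_{x y} = 1
Substituting (the symmetric pair Γ^k_{ij}, Γ^k_{ji} combines into a factor 2):
d^2x/dλ^2 + (dx/dλ)^2 - (dy/dλ)^2 = 0
d^2y/dλ^2 + 2 (dx/dλ)(dy/dλ) = 0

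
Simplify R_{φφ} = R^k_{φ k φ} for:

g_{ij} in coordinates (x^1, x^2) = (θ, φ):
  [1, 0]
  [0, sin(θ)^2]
Non-zero Christoffel symbols (Γ^k_{ij} = Γ^k_{ji}):
Γ^θ_{φ φ} = -sin(2*θ)/2
Γ^φ_{θ φ} = 1/tan(θ)
R^θ_{φ θ φ} = ∂_θ Γ^θ_{φ φ} - ∂_φ Γ^θ_{φ θ} + Γ^θ_{θ m} Γ^m_{φ φ} - Γ^θ_{φ m} Γ^m_{φ θ}
  = (-cos(2*θ)) - (0) + (0) - (-cos(θ)^2) = sin(θ)^2
R^φ_{φ φ φ} = 0 (a repeated index in an antisymmetric pair)
R_{φφ} = R^θ_{φ θ φ} + R^φ_{φ φ φ} = (sin(θ)^2) + (0) = sin(θ)^2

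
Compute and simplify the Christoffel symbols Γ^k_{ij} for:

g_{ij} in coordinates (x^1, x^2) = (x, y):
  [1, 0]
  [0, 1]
Using Γ^k_{ij} = (1/2) g^{km} (∂_i g_{mj} + ∂_j g_{mi} - ∂_m g_{ij}); the metric is diagonal, so only the m = k term contributes.
Every metric component is constant, so all ∂_m g_{ij} = 0 and every Christoffel symbol vanishes.
All Christoffel symbols are zero.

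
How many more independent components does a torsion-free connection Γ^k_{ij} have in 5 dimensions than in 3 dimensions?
Independent components in n dimensions: n × n(n+1)/2 = n^2(n+1)/2.
5D: 5 × 15 = 75
3D: 3 × 6 = 18
Difference = 75 - 18 = 57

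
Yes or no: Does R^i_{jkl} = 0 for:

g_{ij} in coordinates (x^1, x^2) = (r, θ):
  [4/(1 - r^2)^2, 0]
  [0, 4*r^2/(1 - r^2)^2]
Non-zero Christoffel symbols:
Γ^r_{r r} = 2*r/(1 - r^2)
Γ^r_{θ θ} = (r^3 + r)/(r^2 - 1)
Γ^θ_{r θ} = (-r^2 - 1)/(r^3 - r)
Ricci tensor: R_{rr} = -4/(r^2 - 1)^2, R_{rθ} = 0, R_{θθ} = -4*r^2/(r^2 - 1)^2
The Ricci tensor is non-zero, so the Riemann tensor is non-zero: not flat.
No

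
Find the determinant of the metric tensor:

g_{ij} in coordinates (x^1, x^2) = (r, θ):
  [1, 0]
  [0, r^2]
For a 2×2 metric: det(g) = g_{11}·g_{22} - g_{12}·g_{21}
= (1)·(r^2) - (0)·(0)
= r^2 - 0
det(g) = r^2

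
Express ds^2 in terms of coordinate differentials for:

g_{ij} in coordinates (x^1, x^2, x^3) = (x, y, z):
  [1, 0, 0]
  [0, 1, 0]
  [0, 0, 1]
ds^2 = g_{ij} dx^i dx^j; only the non-zero components contribute.
ds^2 = dx^2 + dy^2 + dz^2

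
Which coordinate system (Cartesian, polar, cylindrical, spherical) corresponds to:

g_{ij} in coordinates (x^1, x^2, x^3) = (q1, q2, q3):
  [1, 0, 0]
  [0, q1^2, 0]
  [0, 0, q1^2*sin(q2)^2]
The line element ds^2 = dq1^2 + q1^2 dq2^2 + q1^2 sin(q2)^2 dq3^2 is dr^2 + r^2 dθ^2 + r^2 sin(θ)^2 dφ^2 with q1 = r, q2 = θ, q3 = φ.
spherical coordinates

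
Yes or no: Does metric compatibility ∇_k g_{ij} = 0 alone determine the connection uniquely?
One also needs vanishing torsion; metric compatibility plus torsion-freeness singles out the Levi-Civita connection.
No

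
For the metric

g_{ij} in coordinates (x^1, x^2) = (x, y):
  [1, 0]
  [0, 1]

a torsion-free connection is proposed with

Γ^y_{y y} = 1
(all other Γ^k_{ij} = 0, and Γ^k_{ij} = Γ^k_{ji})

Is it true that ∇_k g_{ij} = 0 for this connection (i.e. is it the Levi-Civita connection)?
Using ∇_k g_{ij} = ∂_k g_{ij} - Γ^m_{ki} g_{mj} - Γ^m_{kj} g_{im}:
∇_y g_{yy} = (0) - (1) - (1) = -2 ≠ 0
So the connection is not metric compatible (it is not the Levi-Civita connection).
No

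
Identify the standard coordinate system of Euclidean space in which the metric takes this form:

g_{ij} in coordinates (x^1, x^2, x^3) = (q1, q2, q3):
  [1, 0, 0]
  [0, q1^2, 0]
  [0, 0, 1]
The line element ds^2 = dq1^2 + q1^2 dq2^2 + dq3^2 is dr^2 + r^2 dθ^2 + dz^2 with q1 = r, q2 = θ, q3 = z.
cylindrical coordinates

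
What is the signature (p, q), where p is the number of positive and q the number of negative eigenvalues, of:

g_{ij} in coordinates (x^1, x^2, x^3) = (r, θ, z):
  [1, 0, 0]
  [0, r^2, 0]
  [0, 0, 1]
The metric is diagonal, so its eigenvalues are the diagonal entries: 1, r^2, 1 (at a generic point, where coordinate-dependent entries are positive).
3 positive, 0 negative.
(3, 0) - Riemannian (positive definite)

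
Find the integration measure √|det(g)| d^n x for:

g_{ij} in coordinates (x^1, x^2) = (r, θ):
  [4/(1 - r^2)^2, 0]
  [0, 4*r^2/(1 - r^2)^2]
det(g) = 16*r^2/(1 - r^2)^4
√|det(g)| = 4*r/(r^2 - 1)^2
Volume element: dV = 4*r/(r^2 - 1)^2 dr dθ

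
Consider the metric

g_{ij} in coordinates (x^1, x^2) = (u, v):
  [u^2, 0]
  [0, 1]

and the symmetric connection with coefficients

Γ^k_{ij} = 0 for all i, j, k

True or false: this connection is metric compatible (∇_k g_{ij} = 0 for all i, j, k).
Using ∇_k g_{ij} = ∂_k g_{ij} - Γ^m_{ki} g_{mj} - Γ^m_{kj} g_{im}:
∇_u g_{uu} = (2*u) - (0) - (0) = 2*u ≠ 0
So the connection is not metric compatible (it is not the Levi-Civita connection).
False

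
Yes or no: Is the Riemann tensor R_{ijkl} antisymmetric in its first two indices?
R_{ijkl} = -R_{jikl} (follows from metric compatibility).
Yes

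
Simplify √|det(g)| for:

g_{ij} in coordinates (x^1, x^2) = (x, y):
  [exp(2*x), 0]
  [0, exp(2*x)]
det(g) = exp(4*x)
√|det(g)| = exp(2*x)
Volume element: dV = exp(2*x) dx dy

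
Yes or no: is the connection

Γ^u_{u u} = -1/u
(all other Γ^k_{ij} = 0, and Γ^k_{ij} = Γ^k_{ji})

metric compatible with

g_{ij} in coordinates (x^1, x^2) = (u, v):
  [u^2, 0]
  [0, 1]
Using ∇_k g_{ij} = ∂_k g_{ij} - Γ^m_{ki} g_{mj} - Γ^m_{kj} g_{im}:
∇_u g_{uu} = (2*u) - (-u) - (-u) = 4*u ≠ 0
So the connection is not metric compatible (it is not the Levi-Civita connection).
No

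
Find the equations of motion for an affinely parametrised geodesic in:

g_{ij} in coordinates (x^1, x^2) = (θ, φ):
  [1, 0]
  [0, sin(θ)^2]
Geodesic equation: d^2x^k/dλ^2 + Γ^k_{ij} (dx^i/dλ)(dx^j/dλ) = 0.
Non-zero Christoffel symbols:
Γ^θ_{φ φ} = -sin(2*θ)/2
Γ^φ_{θ φ} = 1/tan(θ)
Substituting (the symmetric pair Γ^k_{ij}, Γ^k_{ji} combines into a factor 2):
d^2θ/dλ^2 - (sin(2*θ)/2) (dφ/dλ)^2 = 0
d^2φ/dλ^2 + (2/tan(θ)) (dθ/dλ)(dφ/dλ) = 0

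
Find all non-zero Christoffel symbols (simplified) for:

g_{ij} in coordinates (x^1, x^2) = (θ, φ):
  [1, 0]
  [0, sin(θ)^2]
Using Γ^k_{ij} = (1/2) g^{km} (∂_i g_{mj} + ∂_j g_{mi} - ∂_m g_{ij}); the metric is diagonal, so only the m = k term contributes.
Non-zero symbols (using the symmetry Γ^k_{ij} = Γ^k_{ji}):
Γ^θ_{φ φ} = (1/2) g^{θθ} (∂_φ g_{θφ} + ∂_φ g_{θφ} - ∂_θ g_{φφ}) = (1/2)(1)((0) + (0) - (sin(2*θ))) = -sin(2*θ)/2
Γ^φ_{θ φ} = (1/2) g^{φφ} (∂_θ g_{φφ} + ∂_φ g_{φθ} - ∂_φ g_{θφ}) = (1/2)(1/sin(θ)^2)((sin(2*θ)) + (0) - (0)) = 1/tan(θ)
All other Christoffel symbols are zero.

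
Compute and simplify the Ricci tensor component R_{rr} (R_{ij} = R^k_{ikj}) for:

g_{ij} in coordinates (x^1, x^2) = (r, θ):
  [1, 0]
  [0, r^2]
Non-zero Christoffel symbols (Γ^k_{ij} = Γ^k_{ji}):
Γ^r_{θ θ} = -r
Γ^θ_{r θ} = 1/r
R^r_{r r r} = 0 (a repeated index in an antisymmetric pair)
R^θ_{r θ r} = ∂_θ Γ^θ_{r r} - ∂_r Γ^θ_{r θ} + Γ^θ_{θ m} Γ^m_{r r} - Γ^θ_{r m} Γ^m_{r θ}
  = (0) - (-1/r^2) + (0) - (1/r^2) = 0
R_{rr} = R^r_{r r r} + R^θ_{r θ r} = (0) + (0) = 0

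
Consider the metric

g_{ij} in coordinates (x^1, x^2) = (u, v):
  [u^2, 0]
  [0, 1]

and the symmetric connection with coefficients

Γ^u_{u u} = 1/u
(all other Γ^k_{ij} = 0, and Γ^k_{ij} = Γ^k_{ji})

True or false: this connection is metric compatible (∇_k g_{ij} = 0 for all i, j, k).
Using ∇_k g_{ij} = ∂_k g_{ij} - Γ^m_{ki} g_{mj} - Γ^m_{kj} g_{im}:
e.g. ∇_u g_{uu} = (2*u) - (u) - (u) = 0
Every component ∇_k g_{ij} vanishes: the connection is metric compatible.
True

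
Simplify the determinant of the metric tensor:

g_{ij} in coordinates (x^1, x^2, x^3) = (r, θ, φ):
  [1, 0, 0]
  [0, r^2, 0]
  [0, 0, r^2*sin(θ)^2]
Diagonal metric: det(g) = g_{11}·g_{22}·g_{33}
= (1)·(r^2)·(r^2*sin(θ)^2)
det(g) = r^4*sin(θ)^2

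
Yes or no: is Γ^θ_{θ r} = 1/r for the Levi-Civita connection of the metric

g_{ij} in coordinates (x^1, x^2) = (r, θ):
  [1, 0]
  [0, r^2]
Γ^θ_{θ r} = (1/2) g^{θθ} (∂_θ g_{θr} + ∂_r g_{θθ} - ∂_θ g_{θr}) = (1/2)(1/r^2)((0) + (2*r) - (0)) = 1/r
This equals the proposed value 1/r.
Yes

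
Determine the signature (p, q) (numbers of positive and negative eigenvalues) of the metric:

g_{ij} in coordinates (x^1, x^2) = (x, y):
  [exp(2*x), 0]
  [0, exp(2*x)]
The metric is diagonal, so its eigenvalues are the diagonal entries: exp(2*x), exp(2*x) (at a generic point, where coordinate-dependent entries are positive).
2 positive, 0 negative.
(2, 0) - Riemannian (positive definite)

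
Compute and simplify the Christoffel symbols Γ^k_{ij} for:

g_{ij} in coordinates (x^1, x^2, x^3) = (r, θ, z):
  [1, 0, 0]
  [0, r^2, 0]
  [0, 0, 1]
Using Γ^k_{ij} = (1/2) g^{km} (∂_i g_{mj} + ∂_j g_{mi} - ∂_m g_{ij}); the metric is diagonal, so only the m = k term contributes.
Non-zero symbols (using the symmetry Γ^k_{ij} = Γ^k_{ji}):
Γ^r_{θ θ} = (1/2) g^{rr} (∂_θ g_{rθ} + ∂_θ g_{rθ} - ∂_r g_{θθ}) = (1/2)(1)((0) + (0) - (2*r)) = -r
Γ^θ_{r θ} = (1/2) g^{θθ} (∂_r g_{θθ} + ∂_θ g_{θr} - ∂_θ g_{rθ}) = (1/2)(1/r^2)((2*r) + (0) - (0)) = 1/r
All other Christoffel symbols are zero.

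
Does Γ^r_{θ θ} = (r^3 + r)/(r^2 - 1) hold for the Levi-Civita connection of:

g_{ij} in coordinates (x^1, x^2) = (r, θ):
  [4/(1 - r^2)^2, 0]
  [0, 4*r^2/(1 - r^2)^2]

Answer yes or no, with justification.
Γ^r_{θ θ} = (1/2) g^{rr} (∂_θ g_{rθ} + ∂_θ g_{rθ} - ∂_r g_{θθ}) = (1/2)((1 - r^2)^2/4)((0) + (0) - (-8*(r^3 + r)/(r^2 - 1)^3)) = (r^3 + r)/(r^2 - 1)
This equals the proposed value (r^3 + r)/(r^2 - 1).
Yes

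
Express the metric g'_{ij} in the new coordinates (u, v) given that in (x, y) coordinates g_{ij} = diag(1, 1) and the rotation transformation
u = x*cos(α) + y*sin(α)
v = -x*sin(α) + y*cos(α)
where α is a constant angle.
Invert the transformation: x = u*cos(α) - v*sin(α), y = u*sin(α) + v*cos(α)
g'_{ij} = (∂x^k/∂x'^i)(∂x^l/∂x'^j) g_{kl}; with g_{kl} = δ_{kl} this is Σ_k (∂x^k/∂x'^i)(∂x^k/∂x'^j).
Jacobian: ∂x/∂u = cos(α), ∂x/∂v = -sin(α), ∂y/∂u = sin(α), ∂y/∂v = cos(α)
g'_{uu} = (cos(α))(cos(α)) + (sin(α))(sin(α)) = 1
g'_{uv} = (cos(α))(-sin(α)) + (sin(α))(cos(α)) = 0
g'_{vv} = (-sin(α))(-sin(α)) + (cos(α))(cos(α)) = 1
g'_{ij} = diag(1, 1)
The Euclidean metric is invariant under rotations.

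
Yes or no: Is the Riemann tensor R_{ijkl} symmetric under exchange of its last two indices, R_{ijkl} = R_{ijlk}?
It is antisymmetric in the last pair: R_{ijkl} = -R_{ijlk}.
No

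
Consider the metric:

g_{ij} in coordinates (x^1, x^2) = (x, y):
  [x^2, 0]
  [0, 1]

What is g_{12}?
With x^1 = x, x^2 = y, g_{12} = g_{xy} is the row-1, column-2 entry of the matrix.
g_{12} = 0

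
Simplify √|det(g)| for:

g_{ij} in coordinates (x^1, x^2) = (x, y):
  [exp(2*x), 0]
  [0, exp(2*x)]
det(g) = exp(4*x)
√|det(g)| = exp(2*x)
Volume element: dV = exp(2*x) dx dy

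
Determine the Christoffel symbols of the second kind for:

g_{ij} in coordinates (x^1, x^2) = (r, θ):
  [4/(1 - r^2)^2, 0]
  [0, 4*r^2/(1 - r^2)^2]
Using Γ^k_{ij} = (1/2) g^{km} (∂_i g_{mj} + ∂_j g_{mi} - ∂_m g_{ij}); the metric is diagonal, so only the m = k term contributes.
Non-zero symbols (using the symmetry Γ^k_{ij} = Γ^k_{ji}):
Γ^r_{r r} = (1/2) g^{rr} (∂_r g_{rr} + ∂_r g_{rr} - ∂_r g_{rr}) = (1/2)((1 - r^2)^2/4)((16*r/(1 - r^2)^3) + (16*r/(1 - r^2)^3) - (16*r/(1 - r^2)^3)) = 2*r/(1 - r^2)
Γ^r_{θ θ} = (1/2) g^{rr} (∂_θ g_{rθ} + ∂_θ g_{rθ} - ∂_r g_{θθ}) = (1/2)((1 - r^2)^2/4)((0) + (0) - (-8*(r^3 + r)/(r^2 - 1)^3)) = (r^3 + r)/(r^2 - 1)
Γ^θ_{r θ} = (1/2) g^{θθ} (∂_r g_{θθ} + ∂_θ g_{θr} - ∂_θ g_{rθ}) = (1/2)((1 - r^2)^2/(4*r^2))((-8*(r^3 + r)/(r^2 - 1)^3) + (0) - (0)) = (-r^2 - 1)/(r^3 - r)
All other Christoffel symbols are zero.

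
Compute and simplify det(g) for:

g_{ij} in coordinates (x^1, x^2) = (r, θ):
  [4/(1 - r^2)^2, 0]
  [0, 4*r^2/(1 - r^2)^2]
For a 2×2 metric: det(g) = g_{11}·g_{22} - g_{12}·g_{21}
= (4/(1 - r^2)^2)·(4*r^2/(1 - r^2)^2) - (0)·(0)
= 16*r^2/(1 - r^2)^4 - 0
det(g) = 16*r^2/(1 - r^2)^4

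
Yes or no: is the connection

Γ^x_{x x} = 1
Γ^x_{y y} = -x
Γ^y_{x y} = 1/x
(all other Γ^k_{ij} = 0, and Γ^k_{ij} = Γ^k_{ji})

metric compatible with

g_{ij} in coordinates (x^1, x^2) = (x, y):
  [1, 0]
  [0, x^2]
Using ∇_k g_{ij} = ∂_k g_{ij} - Γ^m_{ki} g_{mj} - Γ^m_{kj} g_{im}:
∇_x g_{xx} = (0) - (1) - (1) = -2 ≠ 0
So the connection is not metric compatible (it is not the Levi-Civita connection).
No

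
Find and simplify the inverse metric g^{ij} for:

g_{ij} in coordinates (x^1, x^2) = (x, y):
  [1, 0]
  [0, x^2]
The metric is diagonal, so g^{ij} is diagonal with entries 1/g_{ii}: diag(1, 1/(x^2)).
g^{ij}:
  [1, 0]
  [0, 1/x^2]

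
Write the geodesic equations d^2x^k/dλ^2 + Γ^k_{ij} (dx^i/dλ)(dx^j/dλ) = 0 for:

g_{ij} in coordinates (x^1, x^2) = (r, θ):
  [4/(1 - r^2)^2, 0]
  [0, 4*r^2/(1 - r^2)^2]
Geodesic equation: d^2x^k/dλ^2 + Γ^k_{ij} (dx^i/dλ)(dx^j/dλ) = 0.
Non-zero Christoffel symbols:
Γ^r_{r r} = 2*r/(1 - r^2)
Γ^r_{θ θ} = (r^3 + r)/(r^2 - 1)
Γ^θ_{r θ} = (-r^2 - 1)/(r^3 - r)
Substituting (the symmetric pair Γ^k_{ij}, Γ^k_{ji} combines into a factor 2):
d^2r/dλ^2 + (2*r/(1 - r^2)) (dr/dλ)^2 + ((r^3 + r)/(r^2 - 1)) (dθ/dλ)^2 = 0
d^2θ/dλ^2 + ((-2*r^2 - 2)/(r^3 - r)) (dr/dλ)(dθ/dλ) = 0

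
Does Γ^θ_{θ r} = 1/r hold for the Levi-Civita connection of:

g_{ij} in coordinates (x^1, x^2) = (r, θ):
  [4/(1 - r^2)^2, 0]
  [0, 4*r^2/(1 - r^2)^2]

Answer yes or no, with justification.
Γ^θ_{θ r} = (1/2) g^{θθ} (∂_θ g_{θr} + ∂_r g_{θθ} - ∂_θ g_{θr}) = (1/2)((1 - r^2)^2/(4*r^2))((0) + (-8*(r^3 + r)/(r^2 - 1)^3) - (0)) = (-r^2 - 1)/(r^3 - r)
This differs from the proposed value 1/r.
No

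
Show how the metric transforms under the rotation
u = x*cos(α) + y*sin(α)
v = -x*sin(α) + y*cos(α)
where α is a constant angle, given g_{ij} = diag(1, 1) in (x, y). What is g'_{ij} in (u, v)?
Invert the transformation: x = u*cos(α) - v*sin(α), y = u*sin(α) + v*cos(α)
g'_{ij} = (∂x^k/∂x'^i)(∂x^l/∂x'^j) g_{kl}; with g_{kl} = δ_{kl} this is Σ_k (∂x^k/∂x'^i)(∂x^k/∂x'^j).
Jacobian: ∂x/∂u = cos(α), ∂x/∂v = -sin(α), ∂y/∂u = sin(α), ∂y/∂v = cos(α)
g'_{uu} = (cos(α))(cos(α)) + (sin(α))(sin(α)) = 1
g'_{uv} = (cos(α))(-sin(α)) + (sin(α))(cos(α)) = 0
g'_{vv} = (-sin(α))(-sin(α)) + (cos(α))(cos(α)) = 1
g'_{ij} = diag(1, 1)
The Euclidean metric is invariant under rotations.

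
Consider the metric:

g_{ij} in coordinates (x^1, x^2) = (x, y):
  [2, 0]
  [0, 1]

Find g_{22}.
With x^1 = x, x^2 = y, g_{22} = g_{yy} is the row-2, column-2 entry of the matrix.
g_{22} = 1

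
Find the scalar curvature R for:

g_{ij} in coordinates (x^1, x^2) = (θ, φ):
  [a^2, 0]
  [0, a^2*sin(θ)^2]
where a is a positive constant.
Non-zero Christoffel symbols (Γ^k_{ij} = Γ^k_{ji}):
Γ^θ_{φ φ} = -sin(2*θ)/2
Γ^φ_{θ φ} = 1/tan(θ)
Ricci tensor (R_{ij} = R^k_{ikj}): R_{θθ} = 1, R_{θφ} = 0, R_{φφ} = sin(θ)^2
Inverse metric: g^{θθ} = 1/a^2, g^{φφ} = 1/(a^2*sin(θ)^2)
R = g^{ij} R_{ij} = (1/a^2)(1) + (1/(a^2*sin(θ)^2))(sin(θ)^2) = 2/a^2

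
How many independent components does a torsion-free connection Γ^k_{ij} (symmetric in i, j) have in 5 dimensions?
Γ^k_{ij} has n choices for the upper index and n(n+1)/2 independent symmetric lower index pairs.
Total = 5 × 5×6/2 = 5 × 15 = 75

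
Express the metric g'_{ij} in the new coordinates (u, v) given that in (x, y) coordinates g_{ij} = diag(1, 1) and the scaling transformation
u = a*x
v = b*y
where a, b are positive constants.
Invert the transformation: x = u/a, y = v/b
g'_{ij} = (∂x^k/∂x'^i)(∂x^l/∂x'^j) g_{kl}; with g_{kl} = δ_{kl} this is Σ_k (∂x^k/∂x'^i)(∂x^k/∂x'^j).
Jacobian: ∂x/∂u = 1/a, ∂x/∂v = 0, ∂y/∂u = 0, ∂y/∂v = 1/b
g'_{uu} = (1/a)(1/a) + (0)(0) = 1/a^2
g'_{uv} = (1/a)(0) + (0)(1/b) = 0
g'_{vv} = (0)(0) + (1/b)(1/b) = 1/b^2
g'_{ij} = diag(1/a^2, 1/b^2)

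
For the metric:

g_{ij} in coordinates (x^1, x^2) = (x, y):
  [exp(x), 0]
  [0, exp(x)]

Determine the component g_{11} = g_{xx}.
With x^1 = x, x^2 = y, g_{11} = g_{xx} is the row-1, column-1 entry of the matrix.
g_{11} = exp(x)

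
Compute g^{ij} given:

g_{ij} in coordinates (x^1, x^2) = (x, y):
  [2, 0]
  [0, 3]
The metric is diagonal, so g^{ij} is diagonal with entries 1/g_{ii}: diag(1/2, 1/3).
g^{ij}:
  [1/2, 0]
  [0, 1/3]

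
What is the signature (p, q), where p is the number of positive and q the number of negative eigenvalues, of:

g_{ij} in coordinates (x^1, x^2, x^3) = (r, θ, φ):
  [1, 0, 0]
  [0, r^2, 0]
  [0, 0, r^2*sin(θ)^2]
The metric is diagonal, so its eigenvalues are the diagonal entries: 1, r^2, r^2*sin(θ)^2 (at a generic point, where coordinate-dependent entries are positive).
3 positive, 0 negative.
(3, 0) - Riemannian (positive definite)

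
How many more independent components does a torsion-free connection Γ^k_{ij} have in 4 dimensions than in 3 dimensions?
Independent components in n dimensions: n × n(n+1)/2 = n^2(n+1)/2.
4D: 4 × 10 = 40
3D: 3 × 6 = 18
Difference = 40 - 18 = 22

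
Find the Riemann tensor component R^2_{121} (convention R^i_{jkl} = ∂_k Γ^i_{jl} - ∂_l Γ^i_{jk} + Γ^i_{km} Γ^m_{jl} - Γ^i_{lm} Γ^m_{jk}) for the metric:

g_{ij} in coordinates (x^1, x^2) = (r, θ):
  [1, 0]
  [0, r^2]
Non-zero Christoffel symbols (Γ^k_{ij} = Γ^k_{ji}):
Γ^r_{θ θ} = -r
Γ^θ_{r θ} = 1/r
R^θ_{r θ r} = ∂_θ Γ^θ_{r r} - ∂_r Γ^θ_{r θ} + Γ^θ_{θ m} Γ^m_{r r} - Γ^θ_{r m} Γ^m_{r θ}
  = (0) - (-1/r^2) + (0) - (1/r^2) = 0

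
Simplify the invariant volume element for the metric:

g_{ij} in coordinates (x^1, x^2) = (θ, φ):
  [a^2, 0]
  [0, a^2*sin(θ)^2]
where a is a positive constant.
det(g) = a^4*sin(θ)^2
√|det(g)| = a^2*sin(θ) (taking 0 < θ < π so that |sin(θ)| = sin(θ))
Volume element: dV = a^2*sin(θ) dθ dφ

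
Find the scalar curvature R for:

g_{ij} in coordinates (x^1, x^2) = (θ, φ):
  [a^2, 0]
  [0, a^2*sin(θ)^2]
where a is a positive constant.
Non-zero Christoffel symbols (Γ^k_{ij} = Γ^k_{ji}):
Γ^θ_{φ φ} = -sin(2*θ)/2
Γ^φ_{θ φ} = 1/tan(θ)
Ricci tensor (R_{ij} = R^k_{ikj}): R_{θθ} = 1, R_{θφ} = 0, R_{φφ} = sin(θ)^2
Inverse metric: g^{θθ} = 1/a^2, g^{φφ} = 1/(a^2*sin(θ)^2)
R = g^{ij} R_{ij} = (1/a^2)(1) + (1/(a^2*sin(θ)^2))(sin(θ)^2) = 2/a^2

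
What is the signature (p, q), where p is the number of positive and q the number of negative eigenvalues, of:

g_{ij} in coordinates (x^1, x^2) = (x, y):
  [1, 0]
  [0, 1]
The metric is diagonal, so its eigenvalues are the diagonal entries: 1, 1 (at a generic point, where coordinate-dependent entries are positive).
2 positive, 0 negative.
(2, 0) - Riemannian (positive definite)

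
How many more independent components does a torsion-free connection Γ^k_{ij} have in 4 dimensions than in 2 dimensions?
Independent components in n dimensions: n × n(n+1)/2 = n^2(n+1)/2.
4D: 4 × 10 = 40
2D: 2 × 3 = 6
Difference = 40 - 6 = 34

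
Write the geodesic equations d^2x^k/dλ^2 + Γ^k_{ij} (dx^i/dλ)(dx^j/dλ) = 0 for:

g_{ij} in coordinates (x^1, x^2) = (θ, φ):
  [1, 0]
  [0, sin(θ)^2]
Geodesic equation: d^2x^k/dλ^2 + Γ^k_{ij} (dx^i/dλ)(dx^j/dλ) = 0.
Non-zero Christoffel symbols:
Γ^θ_{φ φ} = -sin(2*θ)/2
Γ^φ_{θ φ} = 1/tan(θ)
Substituting (the symmetric pair Γ^k_{ij}, Γ^k_{ji} combines into a factor 2):
d^2θ/dλ^2 - (sin(2*θ)/2) (dφ/dλ)^2 = 0
d^2φ/dλ^2 + (2/tan(θ)) (dθ/dλ)(dφ/dλ) = 0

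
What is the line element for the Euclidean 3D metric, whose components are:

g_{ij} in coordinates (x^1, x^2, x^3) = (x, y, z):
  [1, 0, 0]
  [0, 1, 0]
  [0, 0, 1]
ds^2 = g_{ij} dx^i dx^j; only the non-zero components contribute.
ds^2 = dx^2 + dy^2 + dz^2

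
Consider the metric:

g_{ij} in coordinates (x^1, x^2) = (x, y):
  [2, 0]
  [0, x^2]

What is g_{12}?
With x^1 = x, x^2 = y, g_{12} = g_{xy} is the row-1, column-2 entry of the matrix.
g_{12} = 0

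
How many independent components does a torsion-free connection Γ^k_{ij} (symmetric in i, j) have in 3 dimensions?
Γ^k_{ij} has n choices for the upper index and n(n+1)/2 independent symmetric lower index pairs.
Total = 3 × 3×4/2 = 3 × 6 = 18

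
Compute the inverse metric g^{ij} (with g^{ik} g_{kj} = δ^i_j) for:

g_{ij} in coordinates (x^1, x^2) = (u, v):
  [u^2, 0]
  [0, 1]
The metric is diagonal, so g^{ij} is diagonal with entries 1/g_{ii}: diag(1/(u^2), 1).
g^{ij}:
  [1/u^2, 0]
  [0, 1]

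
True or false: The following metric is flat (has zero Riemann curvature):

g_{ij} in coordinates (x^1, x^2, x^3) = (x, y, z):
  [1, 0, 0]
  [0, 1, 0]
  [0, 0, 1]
All metric components are constant, so every Christoffel symbol vanishes and R^i_{jkl} = 0.
True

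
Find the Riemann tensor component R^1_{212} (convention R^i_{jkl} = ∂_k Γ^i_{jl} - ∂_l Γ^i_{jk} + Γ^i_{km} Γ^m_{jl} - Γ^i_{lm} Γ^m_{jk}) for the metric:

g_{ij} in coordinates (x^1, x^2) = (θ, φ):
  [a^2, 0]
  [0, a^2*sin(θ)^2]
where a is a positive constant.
Non-zero Christoffel symbols (Γ^k_{ij} = Γ^k_{ji}):
Γ^θ_{φ φ} = -sin(2*θ)/2
Γ^φ_{θ φ} = 1/tan(θ)
R^θ_{φ θ φ} = ∂_θ Γ^θ_{φ φ} - ∂_φ Γ^θ_{φ θ} + Γ^θ_{θ m} Γ^m_{φ φ} - Γ^θ_{φ m} Γ^m_{φ θ}
  = (-cos(2*θ)) - (0) + (0) - (-cos(θ)^2) = sin(θ)^2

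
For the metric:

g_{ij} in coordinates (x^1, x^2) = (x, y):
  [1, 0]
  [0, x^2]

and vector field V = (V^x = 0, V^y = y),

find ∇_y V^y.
Non-zero Christoffel symbols:
Γ^x_{y y} = -x
Γ^y_{x y} = 1/x
∇_y V^y = ∂_y V^y + Γ^y_{y j} V^j
  = (1) + (1/x)(0) + (0)(y)
  = 1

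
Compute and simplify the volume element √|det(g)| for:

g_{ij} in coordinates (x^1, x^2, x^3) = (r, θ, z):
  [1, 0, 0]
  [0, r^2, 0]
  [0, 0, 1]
det(g) = r^2
√|det(g)| = r
Volume element: dV = r dr dθ dz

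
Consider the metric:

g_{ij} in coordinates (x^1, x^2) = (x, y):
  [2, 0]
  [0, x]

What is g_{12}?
With x^1 = x, x^2 = y, g_{12} = g_{xy} is the row-1, column-2 entry of the matrix.
g_{12} = 0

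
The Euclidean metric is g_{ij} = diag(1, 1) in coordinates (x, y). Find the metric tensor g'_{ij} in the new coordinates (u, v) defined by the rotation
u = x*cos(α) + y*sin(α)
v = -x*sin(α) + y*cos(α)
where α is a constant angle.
Invert the transformation: x = u*cos(α) - v*sin(α), y = u*sin(α) + v*cos(α)
g'_{ij} = (∂x^k/∂x'^i)(∂x^l/∂x'^j) g_{kl}; with g_{kl} = δ_{kl} this is Σ_k (∂x^k/∂x'^i)(∂x^k/∂x'^j).
Jacobian: ∂x/∂u = cos(α), ∂x/∂v = -sin(α), ∂y/∂u = sin(α), ∂y/∂v = cos(α)
g'_{uu} = (cos(α))(cos(α)) + (sin(α))(sin(α)) = 1
g'_{uv} = (cos(α))(-sin(α)) + (sin(α))(cos(α)) = 0
g'_{vv} = (-sin(α))(-sin(α)) + (cos(α))(cos(α)) = 1
g'_{ij} = diag(1, 1)
The Euclidean metric is invariant under rotations.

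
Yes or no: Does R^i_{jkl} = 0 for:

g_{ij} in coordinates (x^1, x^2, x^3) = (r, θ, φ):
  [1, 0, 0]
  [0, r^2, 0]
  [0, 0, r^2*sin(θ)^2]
Non-zero Christoffel symbols:
Γ^r_{θ θ} = -r
Γ^r_{φ φ} = -r*sin(θ)^2
Γ^θ_{r θ} = 1/r
Γ^θ_{φ φ} = -sin(2*θ)/2
Γ^φ_{r φ} = 1/r
Γ^φ_{θ φ} = 1/tan(θ)
Ricci tensor: R_{rr} = 0, R_{rθ} = 0, R_{rφ} = 0, R_{θθ} = 0, R_{θφ} = 0, R_{φφ} = 0
All R_{ij} vanish; in 3 dimensions the Riemann tensor is fully determined by the Ricci tensor, so R^i_{jkl} = 0: the metric is flat (curvilinear coordinates on flat space).
Yes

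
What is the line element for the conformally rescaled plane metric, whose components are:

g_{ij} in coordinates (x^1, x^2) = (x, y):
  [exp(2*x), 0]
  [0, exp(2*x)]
ds^2 = g_{ij} dx^i dx^j; only the non-zero components contribute.
ds^2 = exp(2*x) dx^2 + exp(2*x) dy^2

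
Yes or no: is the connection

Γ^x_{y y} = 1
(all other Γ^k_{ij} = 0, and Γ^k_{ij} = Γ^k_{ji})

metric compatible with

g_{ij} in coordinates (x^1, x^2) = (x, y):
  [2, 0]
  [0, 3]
Using ∇_k g_{ij} = ∂_k g_{ij} - Γ^m_{ki} g_{mj} - Γ^m_{kj} g_{im}:
∇_y g_{xy} = (0) - (0) - (2) = -2 ≠ 0
So the connection is not metric compatible (it is not the Levi-Civita connection).
No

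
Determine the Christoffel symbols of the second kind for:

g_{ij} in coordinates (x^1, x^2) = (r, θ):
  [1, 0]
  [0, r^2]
Using Γ^k_{ij} = (1/2) g^{km} (∂_i g_{mj} + ∂_j g_{mi} - ∂_m g_{ij}); the metric is diagonal, so only the m = k term contributes.
Non-zero symbols (using the symmetry Γ^k_{ij} = Γ^k_{ji}):
Γ^r_{θ θ} = (1/2) g^{rr} (∂_θ g_{rθ} + ∂_θ g_{rθ} - ∂_r g_{θθ}) = (1/2)(1)((0) + (0) - (2*r)) = -r
Γ^θ_{r θ} = (1/2) g^{θθ} (∂_r g_{θθ} + ∂_θ g_{θr} - ∂_θ g_{rθ}) = (1/2)(1/r^2)((2*r) + (0) - (0)) = 1/r
All other Christoffel symbols are zero.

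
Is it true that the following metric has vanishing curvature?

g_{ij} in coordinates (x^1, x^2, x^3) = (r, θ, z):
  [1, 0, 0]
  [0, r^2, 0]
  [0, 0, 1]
Non-zero Christoffel symbols:
Γ^r_{θ θ} = -r
Γ^θ_{r θ} = 1/r
Ricci tensor: R_{rr} = 0, R_{rθ} = 0, R_{rz} = 0, R_{θθ} = 0, R_{θz} = 0, R_{zz} = 0
All R_{ij} vanish; in 3 dimensions the Riemann tensor is fully determined by the Ricci tensor, so R^i_{jkl} = 0: the metric is flat (curvilinear coordinates on flat space).
Yes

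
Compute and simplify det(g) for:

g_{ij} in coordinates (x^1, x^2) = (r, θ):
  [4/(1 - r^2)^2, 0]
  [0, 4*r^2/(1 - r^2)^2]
For a 2×2 metric: det(g) = g_{11}·g_{22} - g_{12}·g_{21}
= (4/(1 - r^2)^2)·(4*r^2/(1 - r^2)^2) - (0)·(0)
= 16*r^2/(1 - r^2)^4 - 0
det(g) = 16*r^2/(1 - r^2)^4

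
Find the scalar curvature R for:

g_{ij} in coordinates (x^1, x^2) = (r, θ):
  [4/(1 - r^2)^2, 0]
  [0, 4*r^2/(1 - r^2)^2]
Non-zero Christoffel symbols (Γ^k_{ij} = Γ^k_{ji}):
Γ^r_{r r} = 2*r/(1 - r^2)
Γ^r_{θ θ} = (r^3 + r)/(r^2 - 1)
Γ^θ_{r θ} = (-r^2 - 1)/(r^3 - r)
Ricci tensor (R_{ij} = R^k_{ikj}): R_{rr} = -4/(r^2 - 1)^2, R_{rθ} = 0, R_{θθ} = -4*r^2/(r^2 - 1)^2
Inverse metric: g^{rr} = (1 - r^2)^2/4, g^{θθ} = (1 - r^2)^2/(4*r^2)
R = g^{ij} R_{ij} = ((1 - r^2)^2/4)(-4/(r^2 - 1)^2) + ((1 - r^2)^2/(4*r^2))(-4*r^2/(r^2 - 1)^2) = -2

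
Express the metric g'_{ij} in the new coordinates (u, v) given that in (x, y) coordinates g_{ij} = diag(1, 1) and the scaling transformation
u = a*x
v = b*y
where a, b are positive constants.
Invert the transformation: x = u/a, y = v/b
g'_{ij} = (∂x^k/∂x'^i)(∂x^l/∂x'^j) g_{kl}; with g_{kl} = δ_{kl} this is Σ_k (∂x^k/∂x'^i)(∂x^k/∂x'^j).
Jacobian: ∂x/∂u = 1/a, ∂x/∂v = 0, ∂y/∂u = 0, ∂y/∂v = 1/b
g'_{uu} = (1/a)(1/a) + (0)(0) = 1/a^2
g'_{uv} = (1/a)(0) + (0)(1/b) = 0
g'_{vv} = (0)(0) + (1/b)(1/b) = 1/b^2
g'_{ij} = diag(1/a^2, 1/b^2)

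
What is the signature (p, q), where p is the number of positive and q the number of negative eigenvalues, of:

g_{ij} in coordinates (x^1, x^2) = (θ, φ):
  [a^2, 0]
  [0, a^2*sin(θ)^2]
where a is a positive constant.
The metric is diagonal, so its eigenvalues are the diagonal entries: a^2, a^2*sin(θ)^2 (at a generic point, where coordinate-dependent entries are positive).
2 positive, 0 negative.
(2, 0) - Riemannian (positive definite)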